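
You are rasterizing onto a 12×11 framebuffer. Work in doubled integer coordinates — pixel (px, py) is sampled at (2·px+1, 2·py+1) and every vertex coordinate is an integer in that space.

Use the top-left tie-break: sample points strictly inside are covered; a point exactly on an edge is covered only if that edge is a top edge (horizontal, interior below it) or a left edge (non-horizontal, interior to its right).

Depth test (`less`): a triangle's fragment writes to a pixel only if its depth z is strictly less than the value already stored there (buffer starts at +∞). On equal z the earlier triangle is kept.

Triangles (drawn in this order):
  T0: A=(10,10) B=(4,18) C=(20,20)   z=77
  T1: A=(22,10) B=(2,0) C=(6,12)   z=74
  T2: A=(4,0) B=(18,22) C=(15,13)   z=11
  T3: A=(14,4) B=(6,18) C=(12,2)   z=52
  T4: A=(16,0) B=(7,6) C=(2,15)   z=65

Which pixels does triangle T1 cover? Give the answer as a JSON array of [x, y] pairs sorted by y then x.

T0:
  2·area = 140  (B↔C swapped to make it positive)
  edge (10, 10)→(20, 20): d=(10,10) right/bottom  bias=-1
  edge (20, 20)→(4, 18): d=(-16,-2) top-left  bias=+0
  edge (4, 18)→(10, 10): d=(6,-8) top-left  bias=+0
    (0,0)@(1, 1): e=[0,266,-126] → ·  [on edge]
    (1,1)@(3, 3): e=[0,238,-98] → ·  [on edge]
    (2,2)@(5, 5): e=[0,210,-70] → ·  [on edge]
    (3,3)@(7, 7): e=[0,182,-42] → ·  [on edge]
    (4,4)@(9, 9): e=[0,154,-14] → ·  [on edge]
    (5,5)@(11, 11): e=[0,126,14] → ·  [on edge]
    (4,6)@(9, 13): e=[40,90,10] → #
    (5,6)@(11, 13): e=[20,94,26] → #
    (6,6)@(13, 13): e=[0,98,42] → ·  [on edge]
    (3,7)@(7, 15): e=[80,54,6] → #
    (6,7)@(13, 15): e=[20,66,54] → #
    (7,7)@(15, 15): e=[0,70,70] → ·  [on edge]
    (8,8)@(17, 17): e=[0,42,98] → ·  [on edge]
    (9,9)@(19, 19): e=[0,14,126] → ·  [on edge]
    (10,10)@(21, 21): e=[0,-14,154] → ·  [on edge]
  covered (15 px):
    · · · · · · · · · · · ·
    · · · · · · · · · · · ·
    · · · · · · · · · · · ·
    · · · · · · · · · · · ·
    · · · · · · · · · · · ·
    · · · · · · · · · · · ·
    · · · · # # · · · · · ·
    · · · # # # # · · · · ·
    · · # # # # # # · · · ·
    · · · · · · # # # · · ·
    · · · · · · · · · · · ·
T1:
  2·area = 200  (B↔C swapped to make it positive)
  edge (22, 10)→(6, 12): d=(-16,2) right/bottom  bias=-1
  edge (6, 12)→(2, 0): d=(-4,-12) top-left  bias=+0
  edge (2, 0)→(22, 10): d=(20,10) right/bottom  bias=-1
    (1,0)@(3, 1): e=[182,8,10] → #
    (2,0)@(5, 1): e=[178,32,-10] → ·
    (1,1)@(3, 3): e=[150,0,50] → #  [on edge]
    (2,1)@(5, 3): e=[146,24,30] → #
    (3,1)@(7, 3): e=[142,48,10] → #
    (4,1)@(9, 3): e=[138,72,-10] → ·
    (1,2)@(3, 5): e=[118,-8,90] → ·
    (2,2)@(5, 5): e=[114,16,70] → #
    (4,2)@(9, 5): e=[106,64,30] → #
    (5,2)@(11, 5): e=[102,88,10] → #
    (6,2)@(13, 5): e=[98,112,-10] → ·
    (2,3)@(5, 7): e=[82,8,110] → #
    (2,4)@(5, 9): e=[50,0,150] → #  [on edge]
    (3,7)@(7, 15): e=[-50,0,250] → ·  [on edge]
    (4,10)@(9, 21): e=[-150,0,350] → ·  [on edge]
  covered (26 px):
    · # · · · · · · · · · ·
    · # # # · · · · · · · ·
    · · # # # # · · · · · ·
    · · # # # # # # · · · ·
    · · # # # # # # # # · ·
    · · · # # # # · · · · ·
    · · · · · · · · · · · ·
    · · · · · · · · · · · ·
    · · · · · · · · · · · ·
    · · · · · · · · · · · ·
    · · · · · · · · · · · ·
T2:
  2·area = 60  (B↔C swapped to make it positive)
  edge (4, 0)→(15, 13): d=(11,13) right/bottom  bias=-1
  edge (15, 13)→(18, 22): d=(3,9) right/bottom  bias=-1
  edge (18, 22)→(4, 0): d=(-14,-22) top-left  bias=+0
    (5,0)@(11, 1): e=[-80,0,140] → ·  [on edge]
    (4,3)@(9, 7): e=[12,36,12] → #
    (5,3)@(11, 7): e=[-14,18,56] → ·
    (6,3)@(13, 7): e=[-40,0,100] → ·  [on edge]
    (4,4)@(9, 9): e=[34,42,-16] → ·
    (5,4)@(11, 9): e=[8,24,28] → #
    (6,4)@(13, 9): e=[-18,6,72] → ·
    (5,5)@(11, 11): e=[30,30,0] → #  [on edge]
    (6,5)@(13, 11): e=[4,12,44] → #
    (7,5)@(15, 11): e=[-22,-6,88] → ·
    (5,6)@(11, 13): e=[52,36,-28] → ·
    (6,6)@(13, 13): e=[26,18,16] → #
    (7,6)@(15, 13): e=[0,0,60] → ·  [on edge]
    (8,9)@(17, 19): e=[40,0,20] → ·  [on edge]
  covered (7 px):
    · · · · · · · · · · · ·
    · · · · · · · · · · · ·
    · · · · · · · · · · · ·
    · · · · # · · · · · · ·
    · · · · · # · · · · · ·
    · · · · · # # · · · · ·
    · · · · · · # · · · · ·
    · · · · · · · # · · · ·
    · · · · · · · # · · · ·
    · · · · · · · · · · · ·
    · · · · · · · · · · · ·
T3:
  2·area = 44
  edge (14, 4)→(6, 18): d=(-8,14) right/bottom  bias=-1
  edge (6, 18)→(12, 2): d=(6,-16) top-left  bias=+0
  edge (12, 2)→(14, 4): d=(2,2) right/bottom  bias=-1
    (5,0)@(11, 1): e=[66,-22,0] → ·  [on edge]
    (6,1)@(13, 3): e=[22,22,0] → ·  [on edge]
    (5,2)@(11, 5): e=[34,2,8] → #
    (6,2)@(13, 5): e=[6,34,4] → #
    (7,2)@(15, 5): e=[-22,66,0] → ·  [on edge]
    (5,3)@(11, 7): e=[18,14,12] → #
    (6,3)@(13, 7): e=[-10,46,8] → ·
    (8,3)@(17, 7): e=[-66,110,0] → ·  [on edge]
    (5,4)@(11, 9): e=[2,26,16] → #
    (6,4)@(13, 9): e=[-26,58,12] → ·
    (9,4)@(19, 9): e=[-110,154,0] → ·  [on edge]
    (4,5)@(9, 11): e=[14,6,24] → #
    (10,5)@(21, 11): e=[-154,198,0] → ·  [on edge]
    (11,6)@(23, 13): e=[-198,242,0] → ·  [on edge]
  covered (5 px):
    · · · · · · · · · · · ·
    · · · · · · · · · · · ·
    · · · · · # # · · · · ·
    · · · · · # · · · · · ·
    · · · · · # · · · · · ·
    · · · · # · · · · · · ·
    · · · · · · · · · · · ·
    · · · · · · · · · · · ·
    · · · · · · · · · · · ·
    · · · · · · · · · · · ·
    · · · · · · · · · · · ·
T4:
  2·area = 51  (B↔C swapped to make it positive)
  edge (16, 0)→(2, 15): d=(-14,15) right/bottom  bias=-1
  edge (2, 15)→(7, 6): d=(5,-9) top-left  bias=+0
  edge (7, 6)→(16, 0): d=(9,-6) top-left  bias=+0
    (7,0)@(15, 1): e=[1,47,3] → #
    (8,0)@(17, 1): e=[-29,65,15] → ·
    (6,1)@(13, 3): e=[3,39,9] → #
    (7,1)@(15, 3): e=[-27,57,21] → ·
    (4,2)@(9, 5): e=[35,13,3] → #
    (5,2)@(11, 5): e=[5,31,15] → #
    (6,2)@(13, 5): e=[-25,49,27] → ·
    (3,3)@(7, 7): e=[37,5,9] → #
    (5,3)@(11, 7): e=[-23,41,33] → ·
    (3,4)@(7, 9): e=[9,15,27] → #
    (4,4)@(9, 9): e=[-21,33,39] → ·
    (2,5)@(5, 11): e=[11,7,33] → #
  covered (8 px):
    · · · · · · · # · · · ·
    · · · · · · # · · · · ·
    · · · · # # · · · · · ·
    · · · # # · · · · · · ·
    · · · # · · · · · · · ·
    · · # · · · · · · · · ·
    · · · · · · · · · · · ·
    · · · · · · · · · · · ·
    · · · · · · · · · · · ·
    · · · · · · · · · · · ·
    · · · · · · · · · · · ·

Result: [[1,0],[1,1],[2,1],[3,1],[2,2],[3,2],[4,2],[5,2],[2,3],[3,3],[4,3],[5,3],[6,3],[7,3],[2,4],[3,4],[4,4],[5,4],[6,4],[7,4],[8,4],[9,4],[3,5],[4,5],[5,5],[6,5]]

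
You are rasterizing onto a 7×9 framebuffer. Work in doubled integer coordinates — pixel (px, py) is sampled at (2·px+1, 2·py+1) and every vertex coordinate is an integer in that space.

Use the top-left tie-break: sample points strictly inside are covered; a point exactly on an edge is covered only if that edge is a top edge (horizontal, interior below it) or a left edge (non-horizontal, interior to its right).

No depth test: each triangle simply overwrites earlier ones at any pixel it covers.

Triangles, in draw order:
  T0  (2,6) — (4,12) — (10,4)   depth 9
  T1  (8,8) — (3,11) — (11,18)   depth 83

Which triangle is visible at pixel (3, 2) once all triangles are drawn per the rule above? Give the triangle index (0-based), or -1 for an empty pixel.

T0:
  2·area = 52  (B↔C swapped to make it positive)
  edge (2, 6)→(10, 4): d=(8,-2) top-left  bias=+0
  edge (10, 4)→(4, 12): d=(-6,8) right/bottom  bias=-1
  edge (4, 12)→(2, 6): d=(-2,-6) top-left  bias=+0
    (0,1)@(1, 3): e=[-26,78,0] → .  [on edge]
    (3,2)@(7, 5): e=[2,18,32] → X
    (4,2)@(9, 5): e=[6,2,44] → X
    (5,2)@(11, 5): e=[10,-14,56] → .
    (1,3)@(3, 7): e=[10,38,4] → X
    (2,3)@(5, 7): e=[14,22,16] → X
    (4,3)@(9, 7): e=[22,-10,40] → .
    (1,4)@(3, 9): e=[26,26,0] → X  [on edge]
    (3,4)@(7, 9): e=[34,-6,24] → .
    (1,5)@(3, 11): e=[42,14,-4] → .
    (2,5)@(5, 11): e=[46,-2,8] → .
    (2,7)@(5, 15): e=[78,-26,0] → .  [on edge]
  covered (7 px):
    . . . . . . .
    . . . . . . .
    . . . X X . .
    . X X X . . .
    . X X . . . .
    . . . . . . .
    . . . . . . .
    . . . . . . .
    . . . . . . .
T1:
  2·area = 59  (B↔C swapped to make it positive)
  edge (8, 8)→(11, 18): d=(3,10) right/bottom  bias=-1
  edge (11, 18)→(3, 11): d=(-8,-7) top-left  bias=+0
  edge (3, 11)→(8, 8): d=(5,-3) top-left  bias=+0
    (6,2)@(13, 5): e=[-59,118,0] → .  [on edge]
    (3,4)@(7, 9): e=[13,44,2] → X
    (4,4)@(9, 9): e=[-7,58,8] → .
    (1,5)@(3, 11): e=[59,0,0] → X  [on edge]
    (2,5)@(5, 11): e=[39,14,6] → X
    (4,5)@(9, 11): e=[-1,42,18] → .
    (1,6)@(3, 13): e=[65,-16,10] → .
    (2,6)@(5, 13): e=[45,-2,16] → .
    (3,6)@(7, 13): e=[25,12,22] → X
    (4,6)@(9, 13): e=[5,26,28] → X
    (5,6)@(11, 13): e=[-15,40,34] → .
    (3,7)@(7, 15): e=[31,-4,32] → .
  covered (7 px):
    . . . . . . .
    . . . . . . .
    . . . . . . .
    . . . . . . .
    . . . X . . .
    . X X X . . .
    . . . X X . .
    . . . . X . .
    . . . . . . .

Z-buffer (winner per pixel, '.' = empty):
  . . . . . . .
  . . . . . . .
  . . . 0 0 . .
  . 0 0 0 . . .
  . 0 0 1 . . .
  . 1 1 1 . . .
  . . . 1 1 . .
  . . . . 1 . .
  . . . . . . .

Result: 0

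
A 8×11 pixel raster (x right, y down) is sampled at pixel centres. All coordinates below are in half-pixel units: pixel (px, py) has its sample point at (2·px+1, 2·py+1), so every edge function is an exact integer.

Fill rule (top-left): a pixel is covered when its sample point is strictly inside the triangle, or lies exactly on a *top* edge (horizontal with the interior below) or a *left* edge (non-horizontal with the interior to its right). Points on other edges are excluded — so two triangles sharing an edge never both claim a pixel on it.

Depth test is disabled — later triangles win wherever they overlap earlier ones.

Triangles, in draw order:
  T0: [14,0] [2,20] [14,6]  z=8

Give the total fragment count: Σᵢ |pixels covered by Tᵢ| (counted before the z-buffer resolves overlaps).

T0:
  2·area = 72  (B↔C swapped to make it positive)
  edge (14, 0)→(14, 6): d=(0,6) right/bottom  bias=-1
  edge (14, 6)→(2, 20): d=(-12,14) right/bottom  bias=-1
  edge (2, 20)→(14, 0): d=(12,-20) top-left  bias=+0
    (6,1)@(13, 3): e=[6,50,16] → X
    (7,1)@(15, 3): e=[-6,22,56] → .
    (5,2)@(11, 5): e=[18,54,0] → X  [on edge]
    (7,2)@(15, 5): e=[-6,-2,80] → .
    (5,3)@(11, 7): e=[18,30,24] → X
    (7,3)@(15, 7): e=[-6,-26,104] → .
    (4,4)@(9, 9): e=[30,34,8] → X
    (6,4)@(13, 9): e=[6,-22,88] → .
    (4,5)@(9, 11): e=[30,10,32] → X
    (5,5)@(11, 11): e=[18,-18,72] → .
    (3,6)@(7, 13): e=[42,14,16] → X
    (4,6)@(9, 13): e=[30,-14,56] → .
    (2,7)@(5, 15): e=[54,18,0] → X  [on edge]
  covered (10 px):
    . . . . . . . .
    . . . . . . X .
    . . . . . X X .
    . . . . . X X .
    . . . . X X . .
    . . . . X . . .
    . . . X . . . .
    . . X . . . . .
    . . . . . . . .
    . . . . . . . .
    . . . . . . . .

Final: 10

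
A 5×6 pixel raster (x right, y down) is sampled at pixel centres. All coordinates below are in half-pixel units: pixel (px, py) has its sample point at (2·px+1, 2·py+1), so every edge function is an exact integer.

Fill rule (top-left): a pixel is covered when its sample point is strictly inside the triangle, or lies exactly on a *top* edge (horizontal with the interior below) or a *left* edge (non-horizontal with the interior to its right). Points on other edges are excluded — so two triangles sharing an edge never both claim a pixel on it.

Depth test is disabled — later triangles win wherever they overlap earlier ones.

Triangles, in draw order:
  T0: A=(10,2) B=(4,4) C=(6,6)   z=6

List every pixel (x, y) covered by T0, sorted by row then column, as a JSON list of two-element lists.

T0:
  2·area = 16  (B↔C swapped to make it positive)
  edge (10, 2)→(6, 6): d=(-4,4) right/bottom  bias=-1
  edge (6, 6)→(4, 4): d=(-2,-2) top-left  bias=+0
  edge (4, 4)→(10, 2): d=(6,-2) top-left  bias=+0
    (0,0)@(1, 1): e=[40,0,-24] → ·  [on edge]
    (1,1)@(3, 3): e=[24,0,-8] → ·  [on edge]
    (3,1)@(7, 3): e=[8,8,0] → █  [on edge]
    (4,1)@(9, 3): e=[0,12,4] → ·  [on edge]
    (0,2)@(1, 5): e=[24,-8,0] → ·  [on edge]
    (2,2)@(5, 5): e=[8,0,8] → █  [on edge]
    (3,2)@(7, 5): e=[0,4,12] → ·  [on edge]
    (2,3)@(5, 7): e=[0,-4,20] → ·  [on edge]
    (3,3)@(7, 7): e=[-8,0,24] → ·  [on edge]
    (1,4)@(3, 9): e=[0,-12,28] → ·  [on edge]
    (4,4)@(9, 9): e=[-24,0,40] → ·  [on edge]
    (0,5)@(1, 11): e=[0,-20,36] → ·  [on edge]
  covered (2 px):
    · · · · ·
    · · · █ ·
    · · █ · ·
    · · · · ·
    · · · · ·
    · · · · ·

Answer: [[3,1],[2,2]]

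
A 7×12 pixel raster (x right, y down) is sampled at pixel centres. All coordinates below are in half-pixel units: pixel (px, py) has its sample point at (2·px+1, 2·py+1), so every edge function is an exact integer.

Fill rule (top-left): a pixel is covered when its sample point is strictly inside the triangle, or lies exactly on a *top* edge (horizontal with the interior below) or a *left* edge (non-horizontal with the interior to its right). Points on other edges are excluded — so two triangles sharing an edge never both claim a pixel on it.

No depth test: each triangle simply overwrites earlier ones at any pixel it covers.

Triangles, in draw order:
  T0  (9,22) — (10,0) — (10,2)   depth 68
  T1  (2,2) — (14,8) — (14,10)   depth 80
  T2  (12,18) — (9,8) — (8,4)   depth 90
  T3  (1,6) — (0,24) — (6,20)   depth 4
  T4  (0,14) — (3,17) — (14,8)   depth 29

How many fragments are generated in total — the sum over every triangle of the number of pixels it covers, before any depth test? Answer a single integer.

T0:
  2·area = 2
  edge (9, 22)→(10, 0): d=(1,-22) top-left  bias=+0
  edge (10, 0)→(10, 2): d=(0,2) right/bottom  bias=-1
  edge (10, 2)→(9, 22): d=(-1,20) right/bottom  bias=-1
  covered (0 px):
    · · · · · · ·
    · · · · · · ·
    · · · · · · ·
    · · · · · · ·
    · · · · · · ·
    · · · · · · ·
    · · · · · · ·
    · · · · · · ·
    · · · · · · ·
    · · · · · · ·
    · · · · · · ·
    · · · · · · ·
T1:
  2·area = 24
  edge (2, 2)→(14, 8): d=(12,6) right/bottom  bias=-1
  edge (14, 8)→(14, 10): d=(0,2) right/bottom  bias=-1
  edge (14, 10)→(2, 2): d=(-12,-8) top-left  bias=+0
    (3,2)@(7, 5): e=[6,14,4] → #
    (4,2)@(9, 5): e=[-6,10,20] → ·
    (3,3)@(7, 7): e=[30,14,-20] → ·
    (5,3)@(11, 7): e=[6,6,12] → #
    (6,3)@(13, 7): e=[-6,2,28] → ·
    (5,4)@(11, 9): e=[30,6,-12] → ·
    (6,4)@(13, 9): e=[18,2,4] → #
    (6,5)@(13, 11): e=[42,2,-20] → ·
  covered (3 px):
    · · · · · · ·
    · · · · · · ·
    · · · # · · ·
    · · · · · # ·
    · · · · · · #
    · · · · · · ·
    · · · · · · ·
    · · · · · · ·
    · · · · · · ·
    · · · · · · ·
    · · · · · · ·
    · · · · · · ·
T2:
  2·area = 2
  edge (12, 18)→(9, 8): d=(-3,-10) top-left  bias=+0
  edge (9, 8)→(8, 4): d=(-1,-4) top-left  bias=+0
  edge (8, 4)→(12, 18): d=(4,14) right/bottom  bias=-1
  covered (0 px):
    · · · · · · ·
    · · · · · · ·
    · · · · · · ·
    · · · · · · ·
    · · · · · · ·
    · · · · · · ·
    · · · · · · ·
    · · · · · · ·
    · · · · · · ·
    · · · · · · ·
    · · · · · · ·
    · · · · · · ·
T3:
  2·area = 104  (B↔C swapped to make it positive)
  edge (1, 6)→(6, 20): d=(5,14) right/bottom  bias=-1
  edge (6, 20)→(0, 24): d=(-6,4) right/bottom  bias=-1
  edge (0, 24)→(1, 6): d=(1,-18) top-left  bias=+0
    (0,3)@(1, 7): e=[5,98,1] → #
    (1,3)@(3, 7): e=[-23,90,37] → ·
    (0,4)@(1, 9): e=[15,86,3] → #
    (1,4)@(3, 9): e=[-13,78,39] → ·
    (0,5)@(1, 11): e=[25,74,5] → #
    (1,5)@(3, 11): e=[-3,66,41] → ·
    (0,6)@(1, 13): e=[35,62,7] → #
    (1,6)@(3, 13): e=[7,54,43] → #
    (2,6)@(5, 13): e=[-21,46,79] → ·
    (0,7)@(1, 15): e=[45,50,9] → #
    (2,7)@(5, 15): e=[-11,34,81] → ·
    (0,8)@(1, 17): e=[55,38,11] → #
  covered (15 px):
    · · · · · · ·
    · · · · · · ·
    · · · · · · ·
    # · · · · · ·
    # · · · · · ·
    # · · · · · ·
    # # · · · · ·
    # # · · · · ·
    # # · · · · ·
    # # # · · · ·
    # # · · · · ·
    # · · · · · ·
T4:
  2·area = 60  (B↔C swapped to make it positive)
  edge (0, 14)→(14, 8): d=(14,-6) top-left  bias=+0
  edge (14, 8)→(3, 17): d=(-11,9) right/bottom  bias=-1
  edge (3, 17)→(0, 14): d=(-3,-3) top-left  bias=+0
    (3,5)@(7, 11): e=[0,30,30] → #  [on edge]
    (4,5)@(9, 11): e=[12,12,36] → #
    (5,5)@(11, 11): e=[24,-6,42] → ·
    (1,6)@(3, 13): e=[4,44,12] → #
    (2,6)@(5, 13): e=[16,26,18] → #
    (4,6)@(9, 13): e=[40,-10,30] → ·
    (0,7)@(1, 15): e=[20,40,0] → #  [on edge]
    (3,7)@(7, 15): e=[56,-14,18] → ·
    (0,8)@(1, 17): e=[48,18,-6] → ·
    (1,8)@(3, 17): e=[60,0,0] → ·  [on edge]
    (2,8)@(5, 17): e=[72,-18,6] → ·
    (2,9)@(5, 19): e=[100,-40,0] → ·  [on edge]
    (3,10)@(7, 21): e=[140,-80,0] → ·  [on edge]
    (4,11)@(9, 23): e=[180,-120,0] → ·  [on edge]
  covered (8 px):
    · · · · · · ·
    · · · · · · ·
    · · · · · · ·
    · · · · · · ·
    · · · · · · ·
    · · · # # · ·
    · # # # · · ·
    # # # · · · ·
    · · · · · · ·
    · · · · · · ·
    · · · · · · ·
    · · · · · · ·

Answer: 26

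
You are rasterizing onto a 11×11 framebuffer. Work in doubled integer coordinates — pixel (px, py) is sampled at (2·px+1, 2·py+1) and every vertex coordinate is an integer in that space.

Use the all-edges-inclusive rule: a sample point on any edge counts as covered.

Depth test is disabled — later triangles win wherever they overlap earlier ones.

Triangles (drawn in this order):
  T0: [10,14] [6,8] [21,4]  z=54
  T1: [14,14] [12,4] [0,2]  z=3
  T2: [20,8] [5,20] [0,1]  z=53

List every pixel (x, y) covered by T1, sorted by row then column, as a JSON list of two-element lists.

T0:
  2·area = 106
  edge (10, 14)→(6, 8): d=(-4,-6) inclusive
  edge (6, 8)→(21, 4): d=(15,-4) inclusive
  edge (21, 4)→(10, 14): d=(-11,10) inclusive
    (9,2)@(19, 5): e=[90,7,9] → █
    (10,2)@(21, 5): e=[102,15,-11] → ·
    (5,3)@(11, 7): e=[34,5,67] → █
    (6,3)@(13, 7): e=[46,13,47] → █
    (7,3)@(15, 7): e=[58,21,27] → █
    (8,3)@(17, 7): e=[70,29,7] → █
    (9,3)@(19, 7): e=[82,37,-13] → ·
    (3,4)@(7, 9): e=[2,19,85] → █
    (4,4)@(9, 9): e=[14,27,65] → █
    (8,4)@(17, 9): e=[62,59,-15] → ·
    (3,5)@(7, 11): e=[-6,49,63] → ·
    (4,5)@(9, 11): e=[6,57,43] → █
  covered (14 px):
    · · · · · · · · · · ·
    · · · · · · · · · · ·
    · · · · · · · · · █ ·
    · · · · · █ █ █ █ · ·
    · · · █ █ █ █ █ · · ·
    · · · · █ █ █ · · · ·
    · · · · · █ · · · · ·
    · · · · · · · · · · ·
    · · · · · · · · · · ·
    · · · · · · · · · · ·
    · · · · · · · · · · ·
T1:
  2·area = 116  (B↔C swapped to make it positive)
  edge (14, 14)→(0, 2): d=(-14,-12) inclusive
  edge (0, 2)→(12, 4): d=(12,2) inclusive
  edge (12, 4)→(14, 14): d=(2,10) inclusive
    (1,1)@(3, 3): e=[22,6,88] → █
    (2,1)@(5, 3): e=[46,2,68] → █
    (3,1)@(7, 3): e=[70,-2,48] → ·
    (1,2)@(3, 5): e=[-6,30,92] → ·
    (2,2)@(5, 5): e=[18,26,72] → █
    (3,2)@(7, 5): e=[42,22,52] → █
    (4,2)@(9, 5): e=[66,18,32] → █
    (5,2)@(11, 5): e=[90,14,12] → █
    (6,2)@(13, 5): e=[114,10,-8] → ·
    (2,3)@(5, 7): e=[-10,50,76] → ·
    (3,3)@(7, 7): e=[14,46,56] → █
    (6,3)@(13, 7): e=[86,34,-4] → ·
    (6,4)@(13, 9): e=[58,58,0] → █  [on edge]
    (7,9)@(15, 19): e=[-58,174,0] → ·  [on edge]
  covered (15 px):
    · · · · · · · · · · ·
    · █ █ · · · · · · · ·
    · · █ █ █ █ · · · · ·
    · · · █ █ █ · · · · ·
    · · · · █ █ █ · · · ·
    · · · · · █ █ · · · ·
    · · · · · · █ · · · ·
    · · · · · · · · · · ·
    · · · · · · · · · · ·
    · · · · · · · · · · ·
    · · · · · · · · · · ·
T2:
  2·area = 345
  edge (20, 8)→(5, 20): d=(-15,12) inclusive
  edge (5, 20)→(0, 1): d=(-5,-19) inclusive
  edge (0, 1)→(20, 8): d=(20,7) inclusive
    (0,1)@(1, 3): e=[303,9,33] → █
    (1,1)@(3, 3): e=[279,47,19] → █
    (2,1)@(5, 3): e=[255,85,5] → █
    (3,1)@(7, 3): e=[231,123,-9] → ·
    (0,2)@(1, 5): e=[273,-1,73] → ·
    (1,2)@(3, 5): e=[249,37,59] → █
    (3,2)@(7, 5): e=[201,113,31] → █
    (4,2)@(9, 5): e=[177,151,17] → █
    (5,2)@(11, 5): e=[153,189,3] → █
    (6,2)@(13, 5): e=[129,227,-11] → ·
    (1,3)@(3, 7): e=[219,27,99] → █
    (6,3)@(13, 7): e=[99,217,29] → █
  covered (43 px):
    · · · · · · · · · · ·
    █ █ █ · · · · · · · ·
    · █ █ █ █ █ · · · · ·
    · █ █ █ █ █ █ █ █ · ·
    · █ █ █ █ █ █ █ █ · ·
    · █ █ █ █ █ █ █ · · ·
    · · █ █ █ █ █ · · · ·
    · · █ █ █ █ · · · · ·
    · · █ █ · · · · · · ·
    · · █ · · · · · · · ·
    · · · · · · · · · · ·

Final: [[1,1],[2,1],[2,2],[3,2],[4,2],[5,2],[3,3],[4,3],[5,3],[4,4],[5,4],[6,4],[5,5],[6,5],[6,6]]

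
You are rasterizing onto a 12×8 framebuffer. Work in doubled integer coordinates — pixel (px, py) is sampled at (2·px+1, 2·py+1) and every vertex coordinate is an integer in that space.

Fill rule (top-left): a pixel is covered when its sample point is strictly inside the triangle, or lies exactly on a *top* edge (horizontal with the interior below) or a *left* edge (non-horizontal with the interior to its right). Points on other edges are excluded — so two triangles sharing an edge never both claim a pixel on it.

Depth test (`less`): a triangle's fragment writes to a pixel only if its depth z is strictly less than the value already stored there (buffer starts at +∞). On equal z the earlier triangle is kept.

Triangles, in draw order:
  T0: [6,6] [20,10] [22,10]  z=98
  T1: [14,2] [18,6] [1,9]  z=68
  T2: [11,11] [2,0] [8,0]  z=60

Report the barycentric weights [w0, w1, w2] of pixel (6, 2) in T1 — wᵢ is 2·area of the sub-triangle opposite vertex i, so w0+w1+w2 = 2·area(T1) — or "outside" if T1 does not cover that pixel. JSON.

T0:
  2·area = 8  (B↔C swapped to make it positive)
  edge (6, 6)→(22, 10): d=(16,4) right/bottom  bias=-1
  edge (22, 10)→(20, 10): d=(-2,0) right/bottom  bias=-1
  edge (20, 10)→(6, 6): d=(-14,-4) top-left  bias=+0
    (8,4)@(17, 9): e=[4,2,2] → #
    (9,4)@(19, 9): e=[-4,2,10] → ·
    (8,5)@(17, 11): e=[36,-2,-26] → ·
  covered (1 px):
    · · · · · · · · · · · ·
    · · · · · · · · · · · ·
    · · · · · · · · · · · ·
    · · · · · · · · · · · ·
    · · · · · · · · # · · ·
    · · · · · · · · · · · ·
    · · · · · · · · · · · ·
    · · · · · · · · · · · ·
T1:
  2·area = 80
  edge (14, 2)→(18, 6): d=(4,4) right/bottom  bias=-1
  edge (18, 6)→(1, 9): d=(-17,3) right/bottom  bias=-1
  edge (1, 9)→(14, 2): d=(13,-7) top-left  bias=+0
    (6,0)@(13, 1): e=[0,100,-20] → ·  [on edge]
    (6,1)@(13, 3): e=[8,66,6] → #
    (7,1)@(15, 3): e=[0,60,20] → ·  [on edge]
    (4,2)@(9, 5): e=[32,44,4] → #
    (5,2)@(11, 5): e=[24,38,18] → #
    (7,2)@(15, 5): e=[8,26,46] → #
    (8,2)@(17, 5): e=[0,20,60] → ·  [on edge]
    (2,3)@(5, 7): e=[56,22,2] → #
    (3,3)@(7, 7): e=[48,16,16] → #
    (6,3)@(13, 7): e=[24,-2,58] → ·
    (7,3)@(15, 7): e=[16,-8,72] → ·
    (9,3)@(19, 7): e=[0,-20,100] → ·  [on edge]
    (0,4)@(1, 9): e=[80,0,0] → ·  [on edge]
    (10,4)@(21, 9): e=[0,-60,140] → ·  [on edge]
    (11,5)@(23, 11): e=[0,-100,180] → ·  [on edge]
  covered (9 px):
    · · · · · · · · · · · ·
    · · · · · · # · · · · ·
    · · · · # # # # · · · ·
    · · # # # # · · · · · ·
    · · · · · · · · · · · ·
    · · · · · · · · · · · ·
    · · · · · · · · · · · ·
    · · · · · · · · · · · ·
T2:
  2·area = 66
  edge (11, 11)→(2, 0): d=(-9,-11) top-left  bias=+0
  edge (2, 0)→(8, 0): d=(6,0) top-left  bias=+0
  edge (8, 0)→(11, 11): d=(3,11) right/bottom  bias=-1
    (1,0)@(3, 1): e=[2,6,58] → #
    (2,0)@(5, 1): e=[24,6,36] → #
    (3,0)@(7, 1): e=[46,6,14] → #
    (4,0)@(9, 1): e=[68,6,-8] → ·
    (1,1)@(3, 3): e=[-16,18,64] → ·
    (2,1)@(5, 3): e=[6,18,42] → #
    (4,1)@(9, 3): e=[50,18,-2] → ·
    (2,2)@(5, 5): e=[-12,30,48] → ·
    (3,2)@(7, 5): e=[10,30,26] → #
    (4,2)@(9, 5): e=[32,30,4] → #
    (5,2)@(11, 5): e=[54,30,-18] → ·
    (3,3)@(7, 7): e=[-8,42,32] → ·
    (5,5)@(11, 11): e=[0,66,0] → ·  [on edge]
  covered (8 px):
    · # # # · · · · · · · ·
    · · # # · · · · · · · ·
    · · · # # · · · · · · ·
    · · · · # · · · · · · ·
    · · · · · · · · · · · ·
    · · · · · · · · · · · ·
    · · · · · · · · · · · ·
    · · · · · · · · · · · ·

Answer: [32,32,16]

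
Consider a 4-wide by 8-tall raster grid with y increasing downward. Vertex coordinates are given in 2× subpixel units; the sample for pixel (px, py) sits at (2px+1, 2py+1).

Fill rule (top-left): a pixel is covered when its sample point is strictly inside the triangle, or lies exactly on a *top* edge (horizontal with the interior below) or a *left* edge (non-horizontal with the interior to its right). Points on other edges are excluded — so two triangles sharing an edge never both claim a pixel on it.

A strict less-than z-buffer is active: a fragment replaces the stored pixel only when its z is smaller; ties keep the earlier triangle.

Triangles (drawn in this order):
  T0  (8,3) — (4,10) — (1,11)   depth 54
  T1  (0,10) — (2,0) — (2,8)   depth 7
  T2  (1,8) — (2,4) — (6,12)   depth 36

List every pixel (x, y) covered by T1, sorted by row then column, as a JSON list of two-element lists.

T0:
  2·area = 17
  edge (8, 3)→(4, 10): d=(-4,7) right/bottom  bias=-1
  edge (4, 10)→(1, 11): d=(-3,1) right/bottom  bias=-1
  edge (1, 11)→(8, 3): d=(7,-8) top-left  bias=+0
    (2,3)@(5, 7): e=[5,8,4] → █
    (3,3)@(7, 7): e=[-9,6,20] → ·
    (1,4)@(3, 9): e=[11,4,2] → █
    (2,4)@(5, 9): e=[-3,2,18] → ·
    (3,4)@(7, 9): e=[-17,0,34] → ·  [on edge]
    (0,5)@(1, 11): e=[17,0,0] → ·  [on edge]
    (1,5)@(3, 11): e=[3,-2,16] → ·
  covered (2 px):
    · · · ·
    · · · ·
    · · · ·
    · · █ ·
    · █ · ·
    · · · ·
    · · · ·
    · · · ·
T1:
  2·area = 16
  edge (0, 10)→(2, 0): d=(2,-10) top-left  bias=+0
  edge (2, 0)→(2, 8): d=(0,8) right/bottom  bias=-1
  edge (2, 8)→(0, 10): d=(-2,2) right/bottom  bias=-1
    (3,1)@(7, 3): e=[56,-40,0] → ·  [on edge]
    (0,2)@(1, 5): e=[0,8,8] → █  [on edge]
    (1,2)@(3, 5): e=[20,-8,4] → ·
    (2,2)@(5, 5): e=[40,-24,0] → ·  [on edge]
    (0,3)@(1, 7): e=[4,8,4] → █
    (1,3)@(3, 7): e=[24,-8,0] → ·  [on edge]
    (0,4)@(1, 9): e=[8,8,0] → ·  [on edge]
  covered (2 px):
    · · · ·
    · · · ·
    █ · · ·
    █ · · ·
    · · · ·
    · · · ·
    · · · ·
    · · · ·
T2:
  2·area = 24
  edge (1, 8)→(2, 4): d=(1,-4) top-left  bias=+0
  edge (2, 4)→(6, 12): d=(4,8) right/bottom  bias=-1
  edge (6, 12)→(1, 8): d=(-5,-4) top-left  bias=+0
    (1,3)@(3, 7): e=[7,4,13] → █
    (2,3)@(5, 7): e=[15,-12,21] → ·
    (1,4)@(3, 9): e=[9,12,3] → █
    (2,4)@(5, 9): e=[17,-4,11] → ·
    (1,5)@(3, 11): e=[11,20,-7] → ·
    (2,5)@(5, 11): e=[19,4,1] → █
    (3,5)@(7, 11): e=[27,-12,9] → ·
    (2,6)@(5, 13): e=[21,12,-9] → ·
  covered (3 px):
    · · · ·
    · · · ·
    · · · ·
    · █ · ·
    · █ · ·
    · · █ ·
    · · · ·
    · · · ·

Result: [[0,2],[0,3]]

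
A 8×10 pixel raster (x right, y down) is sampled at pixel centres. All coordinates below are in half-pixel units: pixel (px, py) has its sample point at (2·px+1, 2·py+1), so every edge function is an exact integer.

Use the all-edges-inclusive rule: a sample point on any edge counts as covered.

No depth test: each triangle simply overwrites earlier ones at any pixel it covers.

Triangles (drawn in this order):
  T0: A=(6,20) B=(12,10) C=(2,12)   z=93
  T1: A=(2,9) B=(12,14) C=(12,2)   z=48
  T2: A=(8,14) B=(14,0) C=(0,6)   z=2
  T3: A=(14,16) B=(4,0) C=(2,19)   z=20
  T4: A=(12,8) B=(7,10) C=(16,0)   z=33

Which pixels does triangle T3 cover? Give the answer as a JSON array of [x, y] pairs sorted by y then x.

T0:
  2·area = 88  (B↔C swapped to make it positive)
  edge (6, 20)→(2, 12): d=(-4,-8) inclusive
  edge (2, 12)→(12, 10): d=(10,-2) inclusive
  edge (12, 10)→(6, 20): d=(-6,10) inclusive
    (7,2)@(15, 5): e=[132,-44,0] → .  [on edge]
    (3,5)@(7, 11): e=[44,0,44] → X  [on edge]
    (4,5)@(9, 11): e=[60,4,24] → X
    (5,5)@(11, 11): e=[76,8,4] → X
    (6,5)@(13, 11): e=[92,12,-16] → .
    (1,6)@(3, 13): e=[4,12,72] → X
    (2,6)@(5, 13): e=[20,16,52] → X
    (5,6)@(11, 13): e=[68,28,-8] → .
    (1,7)@(3, 15): e=[-4,32,60] → .
    (2,7)@(5, 15): e=[12,36,40] → X
    (4,7)@(9, 15): e=[44,44,0] → X  [on edge]
    (5,7)@(11, 15): e=[60,48,-20] → .
  covered (12 px):
    . . . . . . . .
    . . . . . . . .
    . . . . . . . .
    . . . . . . . .
    . . . . . . . .
    . . . X X X . .
    . X X X X . . .
    . . X X X . . .
    . . X X . . . .
    . . . . . . . .
T1:
  2·area = 120  (B↔C swapped to make it positive)
  edge (2, 9)→(12, 2): d=(10,-7) inclusive
  edge (12, 2)→(12, 14): d=(0,12) inclusive
  edge (12, 14)→(2, 9): d=(-10,-5) inclusive
    (5,1)@(11, 3): e=[3,12,105] → X
    (6,1)@(13, 3): e=[17,-12,115] → .
    (4,2)@(9, 5): e=[9,36,75] → X
    (6,2)@(13, 5): e=[37,-12,95] → .
    (2,3)@(5, 7): e=[1,84,35] → X
    (3,3)@(7, 7): e=[15,60,45] → X
    (6,3)@(13, 7): e=[57,-12,75] → .
    (1,4)@(3, 9): e=[7,108,5] → X
    (6,4)@(13, 9): e=[77,-12,55] → .
    (1,5)@(3, 11): e=[27,108,-15] → .
    (2,5)@(5, 11): e=[41,84,-5] → .
    (3,5)@(7, 11): e=[55,60,5] → X
  covered (16 px):
    . . . . . . . .
    . . . . . X . .
    . . . . X X . .
    . . X X X X . .
    . X X X X X . .
    . . . X X X . .
    . . . . . X . .
    . . . . . . . .
    . . . . . . . .
    . . . . . . . .
T2:
  2·area = 160  (B↔C swapped to make it positive)
  edge (8, 14)→(0, 6): d=(-8,-8) inclusive
  edge (0, 6)→(14, 0): d=(14,-6) inclusive
  edge (14, 0)→(8, 14): d=(-6,14) inclusive
    (6,0)@(13, 1): e=[144,8,8] → X
    (7,0)@(15, 1): e=[160,20,-20] → .
    (3,1)@(7, 3): e=[80,0,80] → X  [on edge]
    (4,1)@(9, 3): e=[96,12,52] → X
    (5,1)@(11, 3): e=[112,24,24] → X
    (6,1)@(13, 3): e=[128,36,-4] → .
    (1,2)@(3, 5): e=[32,4,124] → X
    (2,2)@(5, 5): e=[48,16,96] → X
    (6,2)@(13, 5): e=[112,64,-16] → .
    (0,3)@(1, 7): e=[0,20,140] → X  [on edge]
    (5,3)@(11, 7): e=[80,80,0] → X  [on edge]
    (6,3)@(13, 7): e=[96,92,-28] → .
    (1,4)@(3, 9): e=[0,60,100] → X  [on edge]
    (2,5)@(5, 11): e=[0,100,60] → X  [on edge]
    (3,6)@(7, 13): e=[0,140,20] → X  [on edge]
    (4,7)@(9, 15): e=[0,180,-20] → .  [on edge]
    (5,8)@(11, 17): e=[0,220,-60] → .  [on edge]
    (6,9)@(13, 19): e=[0,260,-100] → .  [on edge]
  covered (23 px):
    . . . . . . X .
    . . . X X X . .
    . X X X X X . .
    X X X X X X . .
    . X X X X . . .
    . . X X X . . .
    . . . X . . . .
    . . . . . . . .
    . . . . . . . .
    . . . . . . . .
T3:
  2·area = 222  (B↔C swapped to make it positive)
  edge (14, 16)→(2, 19): d=(-12,3) inclusive
  edge (2, 19)→(4, 0): d=(2,-19) inclusive
  edge (4, 0)→(14, 16): d=(10,16) inclusive
    (2,1)@(5, 3): e=[183,25,14] → X
    (3,1)@(7, 3): e=[177,63,-18] → .
    (2,2)@(5, 5): e=[159,29,34] → X
    (3,2)@(7, 5): e=[153,67,2] → X
    (4,2)@(9, 5): e=[147,105,-30] → .
    (2,3)@(5, 7): e=[135,33,54] → X
    (4,3)@(9, 7): e=[123,109,-10] → .
    (2,4)@(5, 9): e=[111,37,74] → X
    (4,4)@(9, 9): e=[99,113,10] → X
    (5,4)@(11, 9): e=[93,151,-22] → .
    (1,5)@(3, 11): e=[93,3,126] → X
    (5,5)@(11, 11): e=[69,155,-2] → .
  covered (27 px):
    . . . . . . . .
    . . X . . . . .
    . . X X . . . .
    . . X X . . . .
    . . X X X . . .
    . X X X X . . .
    . X X X X X . .
    . X X X X X X .
    . X X X X . . .
    . . . . . . . .
T4:
  2·area = 32
  edge (12, 8)→(7, 10): d=(-5,2) inclusive
  edge (7, 10)→(16, 0): d=(9,-10) inclusive
  edge (16, 0)→(12, 8): d=(-4,8) inclusive
    (6,2)@(13, 5): e=[13,15,4] → X
    (7,2)@(15, 5): e=[9,35,-12] → .
    (5,3)@(11, 7): e=[7,13,12] → X
    (6,3)@(13, 7): e=[3,33,-4] → .
    (4,4)@(9, 9): e=[1,11,20] → X
    (5,4)@(11, 9): e=[-3,31,4] → .
    (4,5)@(9, 11): e=[-9,29,12] → .
  covered (3 px):
    . . . . . . . .
    . . . . . . . .
    . . . . . . X .
    . . . . . X . .
    . . . . X . . .
    . . . . . . . .
    . . . . . . . .
    . . . . . . . .
    . . . . . . . .
    . . . . . . . .

Final: [[2,1],[2,2],[3,2],[2,3],[3,3],[2,4],[3,4],[4,4],[1,5],[2,5],[3,5],[4,5],[1,6],[2,6],[3,6],[4,6],[5,6],[1,7],[2,7],[3,7],[4,7],[5,7],[6,7],[1,8],[2,8],[3,8],[4,8]]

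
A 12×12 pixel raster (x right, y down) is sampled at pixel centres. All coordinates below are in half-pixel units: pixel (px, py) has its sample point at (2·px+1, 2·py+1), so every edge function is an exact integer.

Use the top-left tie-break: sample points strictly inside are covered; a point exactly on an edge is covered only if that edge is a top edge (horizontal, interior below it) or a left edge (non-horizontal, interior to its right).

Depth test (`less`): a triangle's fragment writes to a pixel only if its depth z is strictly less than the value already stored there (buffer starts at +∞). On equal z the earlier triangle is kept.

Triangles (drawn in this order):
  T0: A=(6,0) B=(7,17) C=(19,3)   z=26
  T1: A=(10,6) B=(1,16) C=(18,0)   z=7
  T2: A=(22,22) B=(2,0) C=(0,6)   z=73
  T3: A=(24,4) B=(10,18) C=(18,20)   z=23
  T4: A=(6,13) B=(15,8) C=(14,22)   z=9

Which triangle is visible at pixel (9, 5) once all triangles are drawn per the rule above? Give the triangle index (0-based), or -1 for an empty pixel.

T0:
  2·area = 218  (B↔C swapped to make it positive)
  edge (6, 0)→(19, 3): d=(13,3) right/bottom  bias=-1
  edge (19, 3)→(7, 17): d=(-12,14) right/bottom  bias=-1
  edge (7, 17)→(6, 0): d=(-1,-17) top-left  bias=+0
    (3,0)@(7, 1): e=[10,192,16] → #
    (4,0)@(9, 1): e=[4,164,50] → #
    (5,0)@(11, 1): e=[-2,136,84] → ·
    (3,1)@(7, 3): e=[36,168,14] → #
    (5,1)@(11, 3): e=[24,112,82] → #
    (6,1)@(13, 3): e=[18,84,116] → #
    (7,1)@(15, 3): e=[12,56,150] → #
    (8,1)@(17, 3): e=[6,28,184] → #
    (9,1)@(19, 3): e=[0,0,218] → ·  [on edge]
    (3,2)@(7, 5): e=[62,144,12] → #
    (9,2)@(19, 5): e=[26,-24,216] → ·
    (3,3)@(7, 7): e=[88,120,10] → #
    (3,8)@(7, 17): e=[218,0,0] → ·  [on edge]
  covered (29 px):
    · · · # # · · · · · · ·
    · · · # # # # # # · · ·
    · · · # # # # # # · · ·
    · · · # # # # # · · · ·
    · · · # # # # · · · · ·
    · · · # # # · · · · · ·
    · · · # # · · · · · · ·
    · · · # · · · · · · · ·
    · · · · · · · · · · · ·
    · · · · · · · · · · · ·
    · · · · · · · · · · · ·
    · · · · · · · · · · · ·
T1:
  2·area = 26  (B↔C swapped to make it positive)
  edge (10, 6)→(18, 0): d=(8,-6) top-left  bias=+0
  edge (18, 0)→(1, 16): d=(-17,16) right/bottom  bias=-1
  edge (1, 16)→(10, 6): d=(9,-10) top-left  bias=+0
  covered (0 px):
    · · · · · · · · · · · ·
    · · · · · · · · · · · ·
    · · · · · · · · · · · ·
    · · · · · · · · · · · ·
    · · · · · · · · · · · ·
    · · · · · · · · · · · ·
    · · · · · · · · · · · ·
    · · · · · · · · · · · ·
    · · · · · · · · · · · ·
    · · · · · · · · · · · ·
    · · · · · · · · · · · ·
    · · · · · · · · · · · ·
T2:
  2·area = 164  (B↔C swapped to make it positive)
  edge (22, 22)→(0, 6): d=(-22,-16) top-left  bias=+0
  edge (0, 6)→(2, 0): d=(2,-6) top-left  bias=+0
  edge (2, 0)→(22, 22): d=(20,22) right/bottom  bias=-1
    (0,1)@(1, 3): e=[82,0,82] → #  [on edge]
    (1,1)@(3, 3): e=[114,12,38] → #
    (2,1)@(5, 3): e=[146,24,-6] → ·
    (0,2)@(1, 5): e=[38,4,122] → #
    (2,2)@(5, 5): e=[102,28,34] → #
    (3,2)@(7, 5): e=[134,40,-10] → ·
    (0,3)@(1, 7): e=[-6,8,162] → ·
    (1,3)@(3, 7): e=[26,20,118] → #
    (3,3)@(7, 7): e=[90,44,30] → #
    (4,3)@(9, 7): e=[122,56,-14] → ·
    (1,4)@(3, 9): e=[-18,24,158] → ·
    (2,4)@(5, 9): e=[14,36,114] → #
  covered (21 px):
    · · · · · · · · · · · ·
    # # · · · · · · · · · ·
    # # # · · · · · · · · ·
    · # # # · · · · · · · ·
    · · # # # · · · · · · ·
    · · · # # # · · · · · ·
    · · · · · # # · · · · ·
    · · · · · · # # · · · ·
    · · · · · · · · # · · ·
    · · · · · · · · · # · ·
    · · · · · · · · · · # ·
    · · · · · · · · · · · ·
T3:
  2·area = 140  (B↔C swapped to make it positive)
  edge (24, 4)→(18, 20): d=(-6,16) right/bottom  bias=-1
  edge (18, 20)→(10, 18): d=(-8,-2) top-left  bias=+0
  edge (10, 18)→(24, 4): d=(14,-14) top-left  bias=+0
    (11,2)@(23, 5): e=[10,130,0] → #  [on edge]
    (10,3)@(21, 7): e=[30,110,0] → #  [on edge]
    (11,3)@(23, 7): e=[-2,114,28] → ·
    (9,4)@(19, 9): e=[50,90,0] → #  [on edge]
    (11,4)@(23, 9): e=[-14,98,56] → ·
    (8,5)@(17, 11): e=[70,70,0] → #  [on edge]
    (11,5)@(23, 11): e=[-26,82,84] → ·
    (7,6)@(15, 13): e=[90,50,0] → #  [on edge]
    (10,6)@(21, 13): e=[-6,62,84] → ·
    (6,7)@(13, 15): e=[110,30,0] → #  [on edge]
    (10,7)@(21, 15): e=[-18,46,112] → ·
    (5,8)@(11, 17): e=[130,10,0] → #  [on edge]
    (4,9)@(9, 19): e=[150,-10,0] → ·  [on edge]
    (3,10)@(7, 21): e=[170,-30,0] → ·  [on edge]
    (2,11)@(5, 23): e=[190,-50,0] → ·  [on edge]
  covered (21 px):
    · · · · · · · · · · · ·
    · · · · · · · · · · · ·
    · · · · · · · · · · · #
    · · · · · · · · · · # ·
    · · · · · · · · · # # ·
    · · · · · · · · # # # ·
    · · · · · · · # # # · ·
    · · · · · · # # # # · ·
    · · · · · # # # # # · ·
    · · · · · · · # # · · ·
    · · · · · · · · · · · ·
    · · · · · · · · · · · ·
T4:
  2·area = 121
  edge (6, 13)→(15, 8): d=(9,-5) top-left  bias=+0
  edge (15, 8)→(14, 22): d=(-1,14) right/bottom  bias=-1
  edge (14, 22)→(6, 13): d=(-8,-9) top-left  bias=+0
    (5,5)@(11, 11): e=[7,53,61] → #
    (6,5)@(13, 11): e=[17,25,79] → #
    (7,5)@(15, 11): e=[27,-3,97] → ·
    (3,6)@(7, 13): e=[5,107,9] → #
    (4,6)@(9, 13): e=[15,79,27] → #
    (7,6)@(15, 13): e=[45,-5,81] → ·
    (3,7)@(7, 15): e=[23,105,-7] → ·
    (4,7)@(9, 15): e=[33,77,11] → #
    (7,7)@(15, 15): e=[63,-7,65] → ·
    (4,8)@(9, 17): e=[51,75,-5] → ·
    (5,8)@(11, 17): e=[61,47,13] → #
    (7,8)@(15, 17): e=[81,-9,49] → ·
  covered (12 px):
    · · · · · · · · · · · ·
    · · · · · · · · · · · ·
    · · · · · · · · · · · ·
    · · · · · · · · · · · ·
    · · · · · · · · · · · ·
    · · · · · # # · · · · ·
    · · · # # # # · · · · ·
    · · · · # # # · · · · ·
    · · · · · # # · · · · ·
    · · · · · · # · · · · ·
    · · · · · · · · · · · ·
    · · · · · · · · · · · ·

Z-buffer (winner per pixel, '.' = empty):
  . . . 0 0 . . . . . . .
  2 2 . 0 0 0 0 0 0 . . .
  2 2 2 0 0 0 0 0 0 . . 3
  . 2 2 0 0 0 0 0 . . 3 .
  . . 2 0 0 0 0 . . 3 3 .
  . . . 0 0 4 4 . 3 3 3 .
  . . . 4 4 4 4 3 3 3 . .
  . . . 0 4 4 4 3 3 3 . .
  . . . . . 4 4 3 3 3 . .
  . . . . . . 4 3 3 2 . .
  . . . . . . . . . . 2 .
  . . . . . . . . . . . .

Answer: 3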